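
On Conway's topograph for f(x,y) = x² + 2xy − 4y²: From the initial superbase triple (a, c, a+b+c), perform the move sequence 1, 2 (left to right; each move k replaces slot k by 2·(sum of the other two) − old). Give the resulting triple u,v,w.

start (1,-4,-1) = (f(1,0),f(0,1),f(1,1))
replace slot 1: 2·((-4)+(-1)) − 1 = -11 → (-11,-4,-1)
replace slot 2: 2·((-11)+(-1)) − (-4) = -20 → (-11,-20,-1)

-11,-20,-1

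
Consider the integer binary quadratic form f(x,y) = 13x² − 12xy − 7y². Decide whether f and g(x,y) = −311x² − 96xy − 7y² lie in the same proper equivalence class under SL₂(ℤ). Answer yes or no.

D₁ = 508, D₂ = 508
river cycle of f (length 12): (-7, 12, 13), (13, 14, -6), (-6, 22, 1), (1, 22, -6), (-6, 14, 13), (13, 12, -7), (-7, 16, 9), (9, 20, -3), (-3, 22, 2), (2, 22, -3), … (2 more)
river cycle of g (length 12): (-7, 12, 13), (13, 14, -6), (-6, 22, 1), (1, 22, -6), (-6, 14, 13), (13, 12, -7), (-7, 16, 9), (9, 20, -3), (-3, 22, 2), (2, 22, -3), … (2 more)
cycles coincide ⇒ equivalent

yes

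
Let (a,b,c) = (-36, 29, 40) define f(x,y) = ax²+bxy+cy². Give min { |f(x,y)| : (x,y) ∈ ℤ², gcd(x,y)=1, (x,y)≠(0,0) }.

river: ρ → (40,51,-25)
river: ρ → (-25,49,42)
river: ρ → (42,35,-32)
river: ρ → (-32,29,45)
river: ρ → (45,61,-16)
river: ρ → (-16,67,33)
river: ρ → (33,65,-18)
river: ρ → (-18,79,5)
river: ρ → (5,81,-2)
river: ρ → (-2,79,45)
river: ρ → (45,11,-36)
river: ρ → (-36,61,20)
river: ρ → (20,59,-39)
river: ρ → (-39,19,40)
river: ρ → (40,61,-18)
river: ρ → (-18,47,61)
river: ρ → (61,75,-4)
river: ρ → (-4,77,42)
river: ρ → (42,7,-39)
river: ρ → (-39,71,10)
river: ρ → (10,69,-46)
river: ρ → (-46,23,33)
river: ρ → (33,43,-36)
river: ρ → (-36,29,40)
closes: descent 0, river 24
min |a| on river = 2

2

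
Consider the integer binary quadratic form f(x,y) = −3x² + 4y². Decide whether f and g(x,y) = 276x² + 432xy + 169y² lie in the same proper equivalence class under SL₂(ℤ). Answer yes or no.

D₁ = 48, D₂ = 48
river cycle of f (length 2): (-3, 6, 1), (1, 6, -3)
river cycle of g (length 2): (1, 6, -3), (-3, 6, 1)
cycles coincide ⇒ equivalent

yes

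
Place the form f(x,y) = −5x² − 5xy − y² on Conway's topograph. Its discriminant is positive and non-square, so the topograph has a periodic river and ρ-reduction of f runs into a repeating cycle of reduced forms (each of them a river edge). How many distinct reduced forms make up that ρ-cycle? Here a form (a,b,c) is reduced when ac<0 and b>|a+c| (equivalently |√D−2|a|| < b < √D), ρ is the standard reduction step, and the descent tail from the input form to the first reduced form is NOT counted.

D = 5, ⌊√D⌋ = 2
descent: ρ → (-1,1,1)  [lands on river]
river: ρ → (1,1,-1)
ρ-cycle length = 2 (tail of 1 descent step not counted)

2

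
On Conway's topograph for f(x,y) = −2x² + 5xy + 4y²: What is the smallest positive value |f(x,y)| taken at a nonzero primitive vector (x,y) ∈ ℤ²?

river: ρ → (4,3,-3)
river: ρ → (-3,3,4)
river: ρ → (4,5,-2)
river: ρ → (-2,7,1)
river: ρ → (1,7,-2)
river: ρ → (-2,5,4)
closes: descent 0, river 6
min |a| on river = 1

1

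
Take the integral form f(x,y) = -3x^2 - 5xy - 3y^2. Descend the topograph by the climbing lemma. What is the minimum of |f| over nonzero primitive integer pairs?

translate: b→-1 (≡5 mod 6), so (3,5,3)→(3,-1,1)
flip: (3,-1,1)→(1,1,3)
reduced (well bottom): (1,1,3) with a≤c, −a<b≤a
well minimum |f| = |-1| = 1 (negative-definite)

1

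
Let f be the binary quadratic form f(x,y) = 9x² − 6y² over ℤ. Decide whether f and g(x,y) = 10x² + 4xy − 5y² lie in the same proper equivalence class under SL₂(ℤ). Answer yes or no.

D₁ = 216, D₂ = 216
river cycle of f (length 2): (-6, 12, 3), (3, 12, -6)
river cycle of g (length 6): (-5, 6, 9), (9, 12, -2), (-2, 12, 9), (9, 6, -5), (-5, 14, 1), (1, 14, -5)
cycles differ ⇒ inequivalent

no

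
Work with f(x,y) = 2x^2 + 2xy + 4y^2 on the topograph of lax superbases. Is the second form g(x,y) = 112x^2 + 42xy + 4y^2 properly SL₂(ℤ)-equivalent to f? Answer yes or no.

D₁ = -28, D₂ = -28
f: reduced (well bottom): (2,2,4) with a≤c, −a<b≤a
g: flip: (112,42,4)→(4,-42,112)
g: translate: b→-2 (≡-42 mod 8), so (4,-42,112)→(4,-2,2)
g: flip: (4,-2,2)→(2,2,4)
g: reduced (well bottom): (2,2,4) with a≤c, −a<b≤a
reduced forms (2, 2, 4) vs (2, 2, 4) ⇒ equivalent

yes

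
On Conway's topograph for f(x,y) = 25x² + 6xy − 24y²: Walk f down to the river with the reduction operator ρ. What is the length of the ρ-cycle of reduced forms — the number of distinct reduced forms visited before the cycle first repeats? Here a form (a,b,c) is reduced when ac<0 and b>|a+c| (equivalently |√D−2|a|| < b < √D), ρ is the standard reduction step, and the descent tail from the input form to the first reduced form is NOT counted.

D = 2436, ⌊√D⌋ = 49
river: ρ → (-24,42,7)
river: ρ → (7,42,-24)
river: ρ → (-24,6,25)
river: ρ → (25,44,-5)
river: ρ → (-5,46,16)
river: ρ → (16,18,-33)
river: ρ → (-33,48,1)
river: ρ → (1,48,-33)
river: ρ → (-33,18,16)
river: ρ → (16,46,-5)
river: ρ → (-5,44,25)
river: ρ → (25,6,-24)
ρ-cycle length = 12 (tail of 0 descent steps not counted)

12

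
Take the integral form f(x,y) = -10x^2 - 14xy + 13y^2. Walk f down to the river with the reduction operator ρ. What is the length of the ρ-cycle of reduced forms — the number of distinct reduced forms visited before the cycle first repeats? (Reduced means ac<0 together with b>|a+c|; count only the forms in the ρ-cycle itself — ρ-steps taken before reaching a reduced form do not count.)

D = 716, ⌊√D⌋ = 26
descent: ρ → (13,14,-10)  [lands on river]
river: ρ → (-10,26,1)
river: ρ → (1,26,-10)
river: ρ → (-10,14,13)
river: ρ → (13,12,-11)
river: ρ → (-11,10,14)
river: ρ → (14,18,-7)
river: ρ → (-7,24,5)
river: ρ → (5,26,-2)
river: ρ → (-2,26,5)
river: ρ → (5,24,-7)
river: ρ → (-7,18,14)
river: ρ → (14,10,-11)
river: ρ → (-11,12,13)
ρ-cycle length = 14 (tail of 1 descent step not counted)

14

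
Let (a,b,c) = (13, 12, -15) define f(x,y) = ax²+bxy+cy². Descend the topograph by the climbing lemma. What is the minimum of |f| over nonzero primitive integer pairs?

river: ρ → (-15,18,10)
river: ρ → (10,22,-11)
river: ρ → (-11,22,10)
river: ρ → (10,18,-15)
river: ρ → (-15,12,13)
river: ρ → (13,14,-14)
river: ρ → (-14,14,13)
river: ρ → (13,12,-15)
closes: descent 0, river 8
min |a| on river = 10

10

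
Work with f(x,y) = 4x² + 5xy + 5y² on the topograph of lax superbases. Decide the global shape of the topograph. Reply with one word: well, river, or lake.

D = b²−4ac = 5² − 4·4·5 = -55
D < 0 ⇒ definite ⇒ every region one sign ⇒ single well

well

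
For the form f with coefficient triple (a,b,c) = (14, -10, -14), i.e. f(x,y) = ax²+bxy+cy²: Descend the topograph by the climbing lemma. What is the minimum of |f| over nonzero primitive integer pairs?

descent: ρ → (-14,10,14)  [lands on river]
river: ρ → (14,18,-10)
river: ρ → (-10,22,10)
river: ρ → (10,18,-14)
closes: descent 1, river 4
min |a| on river = 10

10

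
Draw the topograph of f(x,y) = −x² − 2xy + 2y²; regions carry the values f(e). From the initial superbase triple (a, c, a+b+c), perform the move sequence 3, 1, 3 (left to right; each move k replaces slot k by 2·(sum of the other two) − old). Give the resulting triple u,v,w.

start (-1,2,-1) = (f(1,0),f(0,1),f(1,1))
replace slot 3: 2·((-1)+2) − (-1) = 3 → (-1,2,3)
replace slot 1: 2·(2+3) − (-1) = 11 → (11,2,3)
replace slot 3: 2·(11+2) − 3 = 23 → (11,2,23)

11,2,23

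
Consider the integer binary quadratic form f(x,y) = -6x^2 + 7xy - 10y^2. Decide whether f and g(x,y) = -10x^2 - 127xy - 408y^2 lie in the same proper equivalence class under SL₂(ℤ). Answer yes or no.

D₁ = -191, D₂ = -191
f is negative-definite; reduce −f:
−f: translate: b→5 (≡-7 mod 12), so (6,-7,10)→(6,5,9)
−f: reduced (well bottom): (6,5,9) with a≤c, −a<b≤a
flip sign back: reduced form of f is (-6,-5,-9)
g is negative-definite; reduce −g:
−g: translate: b→7 (≡127 mod 20), so (10,127,408)→(10,7,6)
−g: flip: (10,7,6)→(6,-7,10)
−g: translate: b→5 (≡-7 mod 12), so (6,-7,10)→(6,5,9)
−g: reduced (well bottom): (6,5,9) with a≤c, −a<b≤a
flip sign back: reduced form of g is (-6,-5,-9)
reduced forms (-6, -5, -9) vs (-6, -5, -9) ⇒ equivalent

yes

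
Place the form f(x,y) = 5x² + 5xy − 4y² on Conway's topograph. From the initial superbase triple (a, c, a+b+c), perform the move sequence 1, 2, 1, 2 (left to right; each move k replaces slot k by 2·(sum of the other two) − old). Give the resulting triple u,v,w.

start (5,-4,6) = (f(1,0),f(0,1),f(1,1))
replace slot 1: 2·((-4)+6) − 5 = -1 → (-1,-4,6)
replace slot 2: 2·((-1)+6) − (-4) = 14 → (-1,14,6)
replace slot 1: 2·(14+6) − (-1) = 41 → (41,14,6)
replace slot 2: 2·(41+6) − 14 = 80 → (41,80,6)

41,80,6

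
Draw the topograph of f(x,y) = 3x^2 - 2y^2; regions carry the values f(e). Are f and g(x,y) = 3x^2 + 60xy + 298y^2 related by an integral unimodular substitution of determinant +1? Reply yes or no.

D₁ = 24, D₂ = 24
river cycle of f (length 2): (-2, 4, 1), (1, 4, -2)
river cycle of g (length 2): (-2, 4, 1), (1, 4, -2)
cycles coincide ⇒ equivalent

yes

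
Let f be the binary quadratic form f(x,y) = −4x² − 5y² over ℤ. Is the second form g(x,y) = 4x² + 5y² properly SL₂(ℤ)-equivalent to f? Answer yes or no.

D₁ = -80, D₂ = -80
f is negative-definite; reduce −f:
−f: reduced (well bottom): (4,0,5) with a≤c, −a<b≤a
flip sign back: reduced form of f is (-4,0,-5)
g: reduced (well bottom): (4,0,5) with a≤c, −a<b≤a
reduced forms (-4, 0, -5) vs (4, 0, 5) ⇒ inequivalent

no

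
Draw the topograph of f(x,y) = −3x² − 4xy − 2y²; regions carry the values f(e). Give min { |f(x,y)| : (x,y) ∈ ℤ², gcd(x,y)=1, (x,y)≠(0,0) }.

translate: b→-2 (≡4 mod 6), so (3,4,2)→(3,-2,1)
flip: (3,-2,1)→(1,2,3)
translate: b→0 (≡2 mod 2), so (1,2,3)→(1,0,2)
reduced (well bottom): (1,0,2) with a≤c, −a<b≤a
well minimum |f| = |-1| = 1 (negative-definite)

1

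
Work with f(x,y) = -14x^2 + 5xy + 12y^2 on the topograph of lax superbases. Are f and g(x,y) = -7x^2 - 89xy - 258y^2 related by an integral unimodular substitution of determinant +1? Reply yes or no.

D₁ = 697, D₂ = 697
river cycle of f (length 10): (12, 19, -7), (-7, 23, 6), (6, 25, -3), (-3, 23, 14), (14, 5, -12), (-12, 19, 7), (7, 23, -6), (-6, 25, 3), (3, 23, -14), (-14, 5, 12)
river cycle of g (length 10): (-7, 23, 6), (6, 25, -3), (-3, 23, 14), (14, 5, -12), (-12, 19, 7), (7, 23, -6), (-6, 25, 3), (3, 23, -14), (-14, 5, 12), (12, 19, -7)
cycles coincide ⇒ equivalent

yes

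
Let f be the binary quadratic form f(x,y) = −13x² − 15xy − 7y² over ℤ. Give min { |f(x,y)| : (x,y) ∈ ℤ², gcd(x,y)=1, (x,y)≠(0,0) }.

translate: b→-11 (≡15 mod 26), so (13,15,7)→(13,-11,5)
flip: (13,-11,5)→(5,11,13)
translate: b→1 (≡11 mod 10), so (5,11,13)→(5,1,7)
reduced (well bottom): (5,1,7) with a≤c, −a<b≤a
well minimum |f| = |-5| = 5 (negative-definite)

5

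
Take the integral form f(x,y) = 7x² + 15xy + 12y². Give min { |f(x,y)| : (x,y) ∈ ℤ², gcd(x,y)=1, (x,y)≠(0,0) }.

translate: b→1 (≡15 mod 14), so (7,15,12)→(7,1,4)
flip: (7,1,4)→(4,-1,7)
reduced (well bottom): (4,-1,7) with a≤c, −a<b≤a
well minimum = a = 4

4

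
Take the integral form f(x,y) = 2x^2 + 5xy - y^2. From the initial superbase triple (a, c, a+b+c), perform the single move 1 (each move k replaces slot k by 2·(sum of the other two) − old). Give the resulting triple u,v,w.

start (2,-1,6) = (f(1,0),f(0,1),f(1,1))
replace slot 1: 2·((-1)+6) − 2 = 8 → (8,-1,6)

8,-1,6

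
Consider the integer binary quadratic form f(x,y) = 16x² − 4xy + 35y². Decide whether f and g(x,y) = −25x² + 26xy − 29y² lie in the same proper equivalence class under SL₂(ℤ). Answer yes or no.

D₁ = -2224, D₂ = -2224
f: reduced (well bottom): (16,-4,35) with a≤c, −a<b≤a
g is negative-definite; reduce −g:
−g: translate: b→24 (≡-26 mod 50), so (25,-26,29)→(25,24,28)
−g: reduced (well bottom): (25,24,28) with a≤c, −a<b≤a
flip sign back: reduced form of g is (-25,-24,-28)
reduced forms (16, -4, 35) vs (-25, -24, -28) ⇒ inequivalent

no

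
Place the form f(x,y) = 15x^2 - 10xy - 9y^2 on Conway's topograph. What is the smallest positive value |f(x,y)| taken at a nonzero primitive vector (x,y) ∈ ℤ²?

descent: ρ → (-9,10,15)  [lands on river]
river: ρ → (15,20,-4)
river: ρ → (-4,20,15)
river: ρ → (15,10,-9)
river: ρ → (-9,8,16)
river: ρ → (16,24,-1)
river: ρ → (-1,24,16)
river: ρ → (16,8,-9)
closes: descent 1, river 8
min |a| on river = 1

1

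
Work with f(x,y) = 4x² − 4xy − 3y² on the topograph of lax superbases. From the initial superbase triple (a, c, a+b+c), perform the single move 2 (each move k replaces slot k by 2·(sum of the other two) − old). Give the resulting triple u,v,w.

start (4,-3,-3) = (f(1,0),f(0,1),f(1,1))
replace slot 2: 2·(4+(-3)) − (-3) = 5 → (4,5,-3)

4,5,-3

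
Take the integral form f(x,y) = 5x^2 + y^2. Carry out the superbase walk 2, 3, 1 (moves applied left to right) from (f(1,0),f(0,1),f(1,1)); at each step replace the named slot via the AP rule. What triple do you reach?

start (5,1,6) = (f(1,0),f(0,1),f(1,1))
replace slot 2: 2·(5+6) − 1 = 21 → (5,21,6)
replace slot 3: 2·(5+21) − 6 = 46 → (5,21,46)
replace slot 1: 2·(21+46) − 5 = 129 → (129,21,46)

129,21,46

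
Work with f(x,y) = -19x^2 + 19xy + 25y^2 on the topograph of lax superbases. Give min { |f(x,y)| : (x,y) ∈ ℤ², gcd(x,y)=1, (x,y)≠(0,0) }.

river: ρ → (25,31,-13)
river: ρ → (-13,47,1)
river: ρ → (1,47,-13)
river: ρ → (-13,31,25)
river: ρ → (25,19,-19)
river: ρ → (-19,19,25)
closes: descent 0, river 6
min |a| on river = 1

1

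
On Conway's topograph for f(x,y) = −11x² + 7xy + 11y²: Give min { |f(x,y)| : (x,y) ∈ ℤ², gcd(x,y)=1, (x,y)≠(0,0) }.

river: ρ → (11,15,-7)
river: ρ → (-7,13,13)
river: ρ → (13,13,-7)
river: ρ → (-7,15,11)
river: ρ → (11,7,-11)
river: ρ → (-11,15,7)
river: ρ → (7,13,-13)
river: ρ → (-13,13,7)
river: ρ → (7,15,-11)
river: ρ → (-11,7,11)
closes: descent 0, river 10
min |a| on river = 7

7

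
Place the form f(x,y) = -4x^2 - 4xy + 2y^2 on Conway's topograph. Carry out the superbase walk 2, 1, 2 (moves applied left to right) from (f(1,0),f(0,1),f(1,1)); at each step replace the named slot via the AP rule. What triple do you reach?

start (-4,2,-6) = (f(1,0),f(0,1),f(1,1))
replace slot 2: 2·((-4)+(-6)) − 2 = -22 → (-4,-22,-6)
replace slot 1: 2·((-22)+(-6)) − (-4) = -52 → (-52,-22,-6)
replace slot 2: 2·((-52)+(-6)) − (-22) = -94 → (-52,-94,-6)

-52,-94,-6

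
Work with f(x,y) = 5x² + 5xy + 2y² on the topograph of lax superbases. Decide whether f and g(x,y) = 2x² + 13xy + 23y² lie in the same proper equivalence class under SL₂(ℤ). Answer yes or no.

D₁ = -15, D₂ = -15
f: flip: (5,5,2)→(2,-5,5)
f: translate: b→-1 (≡-5 mod 4), so (2,-5,5)→(2,-1,2)
f: flip: (2,-1,2)→(2,1,2)
f: reduced (well bottom): (2,1,2) with a≤c, −a<b≤a
g: translate: b→1 (≡13 mod 4), so (2,13,23)→(2,1,2)
g: reduced (well bottom): (2,1,2) with a≤c, −a<b≤a
reduced forms (2, 1, 2) vs (2, 1, 2) ⇒ equivalent

yes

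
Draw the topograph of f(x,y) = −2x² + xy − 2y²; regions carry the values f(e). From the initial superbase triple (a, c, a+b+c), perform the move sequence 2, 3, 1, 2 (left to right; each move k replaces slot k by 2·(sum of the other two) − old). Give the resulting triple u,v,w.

start (-2,-2,-3) = (f(1,0),f(0,1),f(1,1))
replace slot 2: 2·((-2)+(-3)) − (-2) = -8 → (-2,-8,-3)
replace slot 3: 2·((-2)+(-8)) − (-3) = -17 → (-2,-8,-17)
replace slot 1: 2·((-8)+(-17)) − (-2) = -48 → (-48,-8,-17)
replace slot 2: 2·((-48)+(-17)) − (-8) = -122 → (-48,-122,-17)

-48,-122,-17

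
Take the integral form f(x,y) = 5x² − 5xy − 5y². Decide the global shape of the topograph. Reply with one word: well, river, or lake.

D = b²−4ac = (-5)² − 4·5·(-5) = 125
D > 0 non-square ⇒ indefinite ⇒ periodic river

river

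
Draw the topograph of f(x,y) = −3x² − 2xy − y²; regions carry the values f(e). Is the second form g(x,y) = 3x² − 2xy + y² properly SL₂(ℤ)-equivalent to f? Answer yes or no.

D₁ = -8, D₂ = -8
f is negative-definite; reduce −f:
−f: flip: (3,2,1)→(1,-2,3)
−f: translate: b→0 (≡-2 mod 2), so (1,-2,3)→(1,0,2)
−f: reduced (well bottom): (1,0,2) with a≤c, −a<b≤a
flip sign back: reduced form of f is (-1,0,-2)
g: flip: (3,-2,1)→(1,2,3)
g: translate: b→0 (≡2 mod 2), so (1,2,3)→(1,0,2)
g: reduced (well bottom): (1,0,2) with a≤c, −a<b≤a
reduced forms (-1, 0, -2) vs (1, 0, 2) ⇒ inequivalent

no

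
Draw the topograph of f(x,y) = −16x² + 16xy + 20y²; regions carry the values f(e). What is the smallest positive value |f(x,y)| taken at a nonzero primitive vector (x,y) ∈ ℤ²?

river: ρ → (20,24,-12)
river: ρ → (-12,24,20)
river: ρ → (20,16,-16)
river: ρ → (-16,16,20)
closes: descent 0, river 4
min |a| on river = 12

12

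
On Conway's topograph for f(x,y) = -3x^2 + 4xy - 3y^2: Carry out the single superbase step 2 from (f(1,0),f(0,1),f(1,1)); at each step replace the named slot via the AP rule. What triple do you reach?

start (-3,-3,-2) = (f(1,0),f(0,1),f(1,1))
replace slot 2: 2·((-3)+(-2)) − (-3) = -7 → (-3,-7,-2)

-3,-7,-2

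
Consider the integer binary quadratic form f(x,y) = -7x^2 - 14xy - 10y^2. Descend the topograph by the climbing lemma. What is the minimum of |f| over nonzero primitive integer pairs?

translate: b→0 (≡14 mod 14), so (7,14,10)→(7,0,3)
flip: (7,0,3)→(3,0,7)
reduced (well bottom): (3,0,7) with a≤c, −a<b≤a
well minimum |f| = |-3| = 3 (negative-definite)

3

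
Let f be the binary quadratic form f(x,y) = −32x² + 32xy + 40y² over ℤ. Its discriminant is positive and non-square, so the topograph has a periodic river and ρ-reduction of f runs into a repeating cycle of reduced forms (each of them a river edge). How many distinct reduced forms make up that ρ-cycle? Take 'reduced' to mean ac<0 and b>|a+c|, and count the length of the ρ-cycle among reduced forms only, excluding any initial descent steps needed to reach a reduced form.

D = 6144, ⌊√D⌋ = 78
river: ρ → (40,48,-24)
river: ρ → (-24,48,40)
river: ρ → (40,32,-32)
river: ρ → (-32,32,40)
ρ-cycle length = 4 (tail of 0 descent steps not counted)

4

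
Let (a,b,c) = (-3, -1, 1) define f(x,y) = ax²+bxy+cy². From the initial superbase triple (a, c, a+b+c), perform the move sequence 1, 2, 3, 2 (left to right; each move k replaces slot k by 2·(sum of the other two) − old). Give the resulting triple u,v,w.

start (-3,1,-3) = (f(1,0),f(0,1),f(1,1))
replace slot 1: 2·(1+(-3)) − (-3) = -1 → (-1,1,-3)
replace slot 2: 2·((-1)+(-3)) − 1 = -9 → (-1,-9,-3)
replace slot 3: 2·((-1)+(-9)) − (-3) = -17 → (-1,-9,-17)
replace slot 2: 2·((-1)+(-17)) − (-9) = -27 → (-1,-27,-17)

-1,-27,-17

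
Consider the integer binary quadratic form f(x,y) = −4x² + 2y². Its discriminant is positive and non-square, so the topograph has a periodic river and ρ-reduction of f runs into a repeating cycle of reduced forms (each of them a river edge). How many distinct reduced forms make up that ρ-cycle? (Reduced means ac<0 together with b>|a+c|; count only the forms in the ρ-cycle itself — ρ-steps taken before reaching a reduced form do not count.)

D = 32, ⌊√D⌋ = 5
descent: ρ → (2,4,-2)  [lands on river]
river: ρ → (-2,4,2)
ρ-cycle length = 2 (tail of 1 descent step not counted)

2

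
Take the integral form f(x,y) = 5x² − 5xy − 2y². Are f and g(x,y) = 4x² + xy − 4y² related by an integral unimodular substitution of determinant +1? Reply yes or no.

D₁ = 65, D₂ = 65
river cycle of f (length 6): (-2, 5, 5), (5, 5, -2), (-2, 7, 2), (2, 5, -5), (-5, 5, 2), (2, 7, -2)
river cycle of g (length 6): (-4, 7, 1), (1, 7, -4), (-4, 1, 4), (4, 7, -1), (-1, 7, 4), (4, 1, -4)
cycles differ ⇒ inequivalent

no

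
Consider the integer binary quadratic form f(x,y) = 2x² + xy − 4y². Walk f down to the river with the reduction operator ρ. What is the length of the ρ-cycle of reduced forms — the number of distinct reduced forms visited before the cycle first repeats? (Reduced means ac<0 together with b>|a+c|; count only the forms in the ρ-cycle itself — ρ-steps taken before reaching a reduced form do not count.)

D = 33, ⌊√D⌋ = 5
descent: ρ → (-4,-1,2)
descent: ρ → (2,5,-1)  [lands on river]
river: ρ → (-1,5,2)
river: ρ → (2,3,-3)
river: ρ → (-3,3,2)
ρ-cycle length = 4 (tail of 2 descent steps not counted)

4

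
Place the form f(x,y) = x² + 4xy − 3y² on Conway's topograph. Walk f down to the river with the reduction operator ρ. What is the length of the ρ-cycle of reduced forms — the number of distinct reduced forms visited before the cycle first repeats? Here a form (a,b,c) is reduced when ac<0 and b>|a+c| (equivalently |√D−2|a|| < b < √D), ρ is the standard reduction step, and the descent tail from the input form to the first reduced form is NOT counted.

D = 28, ⌊√D⌋ = 5
river: ρ → (-3,2,2)
river: ρ → (2,2,-3)
river: ρ → (-3,4,1)
river: ρ → (1,4,-3)
ρ-cycle length = 4 (tail of 0 descent steps not counted)

4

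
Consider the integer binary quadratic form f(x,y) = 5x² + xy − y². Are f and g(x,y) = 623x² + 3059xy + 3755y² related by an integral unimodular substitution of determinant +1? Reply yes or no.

D₁ = 21, D₂ = 21
river cycle of f (length 2): (-1, 3, 3), (3, 3, -1)
river cycle of g (length 2): (-1, 3, 3), (3, 3, -1)
cycles coincide ⇒ equivalent

yes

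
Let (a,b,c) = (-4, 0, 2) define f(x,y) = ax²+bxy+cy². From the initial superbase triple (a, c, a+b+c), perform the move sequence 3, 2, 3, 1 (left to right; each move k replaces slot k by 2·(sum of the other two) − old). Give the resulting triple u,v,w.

start (-4,2,-2) = (f(1,0),f(0,1),f(1,1))
replace slot 3: 2·((-4)+2) − (-2) = -2 → (-4,2,-2)
replace slot 2: 2·((-4)+(-2)) − 2 = -14 → (-4,-14,-2)
replace slot 3: 2·((-4)+(-14)) − (-2) = -34 → (-4,-14,-34)
replace slot 1: 2·((-14)+(-34)) − (-4) = -92 → (-92,-14,-34)

-92,-14,-34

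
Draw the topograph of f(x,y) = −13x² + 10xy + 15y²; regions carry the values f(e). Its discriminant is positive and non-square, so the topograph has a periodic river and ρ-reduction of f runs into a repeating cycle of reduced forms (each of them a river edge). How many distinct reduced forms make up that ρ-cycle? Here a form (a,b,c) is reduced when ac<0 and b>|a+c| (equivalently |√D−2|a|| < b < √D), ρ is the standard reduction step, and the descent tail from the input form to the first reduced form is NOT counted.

D = 880, ⌊√D⌋ = 29
river: ρ → (15,20,-8)
river: ρ → (-8,28,3)
river: ρ → (3,26,-17)
river: ρ → (-17,8,12)
river: ρ → (12,16,-13)
river: ρ → (-13,10,15)
ρ-cycle length = 6 (tail of 0 descent steps not counted)

6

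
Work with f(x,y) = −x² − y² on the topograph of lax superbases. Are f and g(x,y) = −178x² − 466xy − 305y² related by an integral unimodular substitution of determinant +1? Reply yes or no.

D₁ = -4, D₂ = -4
f is negative-definite; reduce −f:
−f: reduced (well bottom): (1,0,1) with a≤c, −a<b≤a
flip sign back: reduced form of f is (-1,0,-1)
g is negative-definite; reduce −g:
−g: translate: b→110 (≡466 mod 356), so (178,466,305)→(178,110,17)
−g: flip: (178,110,17)→(17,-110,178)
−g: translate: b→-8 (≡-110 mod 34), so (17,-110,178)→(17,-8,1)
−g: flip: (17,-8,1)→(1,8,17)
−g: translate: b→0 (≡8 mod 2), so (1,8,17)→(1,0,1)
−g: reduced (well bottom): (1,0,1) with a≤c, −a<b≤a
flip sign back: reduced form of g is (-1,0,-1)
reduced forms (-1, 0, -1) vs (-1, 0, -1) ⇒ equivalent

yes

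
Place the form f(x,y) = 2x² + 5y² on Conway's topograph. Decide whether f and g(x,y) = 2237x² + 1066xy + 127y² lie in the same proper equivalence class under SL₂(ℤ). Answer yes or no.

D₁ = -40, D₂ = -40
f: reduced (well bottom): (2,0,5) with a≤c, −a<b≤a
g: flip: (2237,1066,127)→(127,-1066,2237)
g: translate: b→-50 (≡-1066 mod 254), so (127,-1066,2237)→(127,-50,5)
g: flip: (127,-50,5)→(5,50,127)
g: translate: b→0 (≡50 mod 10), so (5,50,127)→(5,0,2)
g: flip: (5,0,2)→(2,0,5)
g: reduced (well bottom): (2,0,5) with a≤c, −a<b≤a
reduced forms (2, 0, 5) vs (2, 0, 5) ⇒ equivalent

yes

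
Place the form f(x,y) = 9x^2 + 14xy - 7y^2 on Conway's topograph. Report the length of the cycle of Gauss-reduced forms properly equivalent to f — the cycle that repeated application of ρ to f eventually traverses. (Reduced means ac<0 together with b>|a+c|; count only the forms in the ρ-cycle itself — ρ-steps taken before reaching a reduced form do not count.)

D = 448, ⌊√D⌋ = 21
river: ρ → (-7,14,9)
river: ρ → (9,4,-12)
river: ρ → (-12,20,1)
river: ρ → (1,20,-12)
river: ρ → (-12,4,9)
river: ρ → (9,14,-7)
ρ-cycle length = 6 (tail of 0 descent steps not counted)

6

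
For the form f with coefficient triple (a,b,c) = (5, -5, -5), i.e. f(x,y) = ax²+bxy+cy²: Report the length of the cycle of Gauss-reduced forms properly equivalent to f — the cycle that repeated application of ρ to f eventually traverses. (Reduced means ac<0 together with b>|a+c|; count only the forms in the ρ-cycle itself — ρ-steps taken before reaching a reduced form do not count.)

D = 125, ⌊√D⌋ = 11
descent: ρ → (-5,5,5)  [lands on river]
river: ρ → (5,5,-5)
ρ-cycle length = 2 (tail of 1 descent step not counted)

2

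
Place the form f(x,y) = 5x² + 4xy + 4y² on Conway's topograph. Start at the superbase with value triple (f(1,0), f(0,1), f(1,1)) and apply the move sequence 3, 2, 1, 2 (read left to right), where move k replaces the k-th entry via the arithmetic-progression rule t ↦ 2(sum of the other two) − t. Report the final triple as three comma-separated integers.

start (5,4,13) = (f(1,0),f(0,1),f(1,1))
replace slot 3: 2·(5+4) − 13 = 5 → (5,4,5)
replace slot 2: 2·(5+5) − 4 = 16 → (5,16,5)
replace slot 1: 2·(16+5) − 5 = 37 → (37,16,5)
replace slot 2: 2·(37+5) − 16 = 68 → (37,68,5)

37,68,5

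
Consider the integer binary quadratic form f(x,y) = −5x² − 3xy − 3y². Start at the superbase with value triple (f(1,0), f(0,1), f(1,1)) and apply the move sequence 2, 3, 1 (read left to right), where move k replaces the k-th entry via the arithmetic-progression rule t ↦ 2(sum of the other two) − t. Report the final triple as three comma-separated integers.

start (-5,-3,-11) = (f(1,0),f(0,1),f(1,1))
replace slot 2: 2·((-5)+(-11)) − (-3) = -29 → (-5,-29,-11)
replace slot 3: 2·((-5)+(-29)) − (-11) = -57 → (-5,-29,-57)
replace slot 1: 2·((-29)+(-57)) − (-5) = -167 → (-167,-29,-57)

-167,-29,-57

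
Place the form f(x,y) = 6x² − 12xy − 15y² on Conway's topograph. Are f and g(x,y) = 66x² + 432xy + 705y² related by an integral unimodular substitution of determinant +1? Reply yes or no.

D₁ = 504, D₂ = 504
river cycle of f (length 4): (-15, 12, 6), (6, 12, -15), (-15, 18, 3), (3, 18, -15)
river cycle of g (length 4): (3, 18, -15), (-15, 12, 6), (6, 12, -15), (-15, 18, 3)
cycles coincide ⇒ equivalent

yes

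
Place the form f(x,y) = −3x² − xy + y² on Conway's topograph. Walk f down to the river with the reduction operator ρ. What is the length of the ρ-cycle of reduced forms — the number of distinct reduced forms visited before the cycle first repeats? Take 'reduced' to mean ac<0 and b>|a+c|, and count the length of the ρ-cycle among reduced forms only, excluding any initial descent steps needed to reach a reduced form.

D = 13, ⌊√D⌋ = 3
descent: ρ → (1,3,-1)  [lands on river]
river: ρ → (-1,3,1)
ρ-cycle length = 2 (tail of 1 descent step not counted)

2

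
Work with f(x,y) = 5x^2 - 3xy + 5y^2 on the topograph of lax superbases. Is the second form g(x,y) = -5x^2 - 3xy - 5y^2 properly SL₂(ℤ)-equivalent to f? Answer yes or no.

D₁ = -91, D₂ = -91
f: flip: (5,-3,5)→(5,3,5)
f: reduced (well bottom): (5,3,5) with a≤c, −a<b≤a
g is negative-definite; reduce −g:
−g: reduced (well bottom): (5,3,5) with a≤c, −a<b≤a
flip sign back: reduced form of g is (-5,-3,-5)
reduced forms (5, 3, 5) vs (-5, -3, -5) ⇒ inequivalent

no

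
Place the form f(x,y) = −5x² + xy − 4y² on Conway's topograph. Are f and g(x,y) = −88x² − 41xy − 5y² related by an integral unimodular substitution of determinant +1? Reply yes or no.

D₁ = -79, D₂ = -79
f is negative-definite; reduce −f:
−f: flip: (5,-1,4)→(4,1,5)
−f: reduced (well bottom): (4,1,5) with a≤c, −a<b≤a
flip sign back: reduced form of f is (-4,-1,-5)
g is negative-definite; reduce −g:
−g: flip: (88,41,5)→(5,-41,88)
−g: translate: b→-1 (≡-41 mod 10), so (5,-41,88)→(5,-1,4)
−g: flip: (5,-1,4)→(4,1,5)
−g: reduced (well bottom): (4,1,5) with a≤c, −a<b≤a
flip sign back: reduced form of g is (-4,-1,-5)
reduced forms (-4, -1, -5) vs (-4, -1, -5) ⇒ equivalent

yes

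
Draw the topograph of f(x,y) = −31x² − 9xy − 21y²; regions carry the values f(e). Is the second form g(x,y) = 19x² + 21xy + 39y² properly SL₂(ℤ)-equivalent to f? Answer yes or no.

D₁ = -2523, D₂ = -2523
f is negative-definite; reduce −f:
−f: flip: (31,9,21)→(21,-9,31)
−f: reduced (well bottom): (21,-9,31) with a≤c, −a<b≤a
flip sign back: reduced form of f is (-21,9,-31)
g: translate: b→-17 (≡21 mod 38), so (19,21,39)→(19,-17,37)
g: reduced (well bottom): (19,-17,37) with a≤c, −a<b≤a
reduced forms (-21, 9, -31) vs (19, -17, 37) ⇒ inequivalent

no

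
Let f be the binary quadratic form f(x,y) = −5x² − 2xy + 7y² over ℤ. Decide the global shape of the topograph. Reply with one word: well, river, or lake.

D = b²−4ac = (-2)² − 4·(-5)·7 = 144
D = 12² is a perfect square ⇒ form factors over ℤ ⇒ lakes

lake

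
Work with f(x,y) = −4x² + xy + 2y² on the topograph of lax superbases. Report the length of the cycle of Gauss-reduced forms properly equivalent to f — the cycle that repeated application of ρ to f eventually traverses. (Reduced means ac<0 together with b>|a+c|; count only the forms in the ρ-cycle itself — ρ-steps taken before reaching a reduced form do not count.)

D = 33, ⌊√D⌋ = 5
descent: ρ → (2,3,-3)  [lands on river]
river: ρ → (-3,3,2)
river: ρ → (2,5,-1)
river: ρ → (-1,5,2)
ρ-cycle length = 4 (tail of 1 descent step not counted)

4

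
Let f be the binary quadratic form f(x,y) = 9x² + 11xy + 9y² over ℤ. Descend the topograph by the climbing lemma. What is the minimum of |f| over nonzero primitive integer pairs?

translate: b→-7 (≡11 mod 18), so (9,11,9)→(9,-7,7)
flip: (9,-7,7)→(7,7,9)
reduced (well bottom): (7,7,9) with a≤c, −a<b≤a
well minimum = a = 7

7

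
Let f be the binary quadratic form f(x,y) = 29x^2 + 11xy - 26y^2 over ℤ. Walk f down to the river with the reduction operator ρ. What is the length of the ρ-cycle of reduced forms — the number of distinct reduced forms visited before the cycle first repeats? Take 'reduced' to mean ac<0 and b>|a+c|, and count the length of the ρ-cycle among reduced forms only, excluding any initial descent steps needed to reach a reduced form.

D = 3137, ⌊√D⌋ = 56
river: ρ → (-26,41,14)
river: ρ → (14,43,-23)
river: ρ → (-23,49,8)
river: ρ → (8,47,-29)
river: ρ → (-29,11,26)
river: ρ → (26,41,-14)
river: ρ → (-14,43,23)
river: ρ → (23,49,-8)
river: ρ → (-8,47,29)
river: ρ → (29,11,-26)
ρ-cycle length = 10 (tail of 0 descent steps not counted)

10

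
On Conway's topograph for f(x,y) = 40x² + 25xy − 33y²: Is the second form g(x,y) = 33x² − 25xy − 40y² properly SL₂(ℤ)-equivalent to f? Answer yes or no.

D₁ = 5905, D₂ = 5905
river cycle of f (length 58): (-33, 41, 32), (32, 23, -42), (-42, 61, 13), (13, 69, -22), (-22, 63, 22), (22, 69, -13), (-13, 61, 42), (42, 23, -32), (-32, 41, 33), (33, 25, -40), … (48 more)
river cycle of g (length 58): (-40, 25, 33), (33, 41, -32), (-32, 23, 42), (42, 61, -13), (-13, 69, 22), (22, 63, -22), (-22, 69, 13), (13, 61, -42), (-42, 23, 32), (32, 41, -33), … (48 more)
cycles differ ⇒ inequivalent

no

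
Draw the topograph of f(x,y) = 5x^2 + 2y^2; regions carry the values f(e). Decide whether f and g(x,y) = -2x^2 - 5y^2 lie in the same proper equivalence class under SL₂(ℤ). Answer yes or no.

D₁ = -40, D₂ = -40
f: flip: (5,0,2)→(2,0,5)
f: reduced (well bottom): (2,0,5) with a≤c, −a<b≤a
g is negative-definite; reduce −g:
−g: reduced (well bottom): (2,0,5) with a≤c, −a<b≤a
flip sign back: reduced form of g is (-2,0,-5)
reduced forms (2, 0, 5) vs (-2, 0, -5) ⇒ inequivalent

no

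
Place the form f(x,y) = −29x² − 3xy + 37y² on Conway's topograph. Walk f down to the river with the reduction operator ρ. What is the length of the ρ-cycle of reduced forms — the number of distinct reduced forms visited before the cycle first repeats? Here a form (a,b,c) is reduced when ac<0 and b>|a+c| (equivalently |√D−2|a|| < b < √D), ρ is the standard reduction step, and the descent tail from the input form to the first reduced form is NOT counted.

D = 4301, ⌊√D⌋ = 65
descent: ρ → (37,3,-29)
descent: ρ → (-29,55,11)  [lands on river]
river: ρ → (11,55,-29)
river: ρ → (-29,61,5)
river: ρ → (5,59,-41)
river: ρ → (-41,23,23)
river: ρ → (23,23,-41)
river: ρ → (-41,59,5)
river: ρ → (5,61,-29)
ρ-cycle length = 8 (tail of 2 descent steps not counted)

8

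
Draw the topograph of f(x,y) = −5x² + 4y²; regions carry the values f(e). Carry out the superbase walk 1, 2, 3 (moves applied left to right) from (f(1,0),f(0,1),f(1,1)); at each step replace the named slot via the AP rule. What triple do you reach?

start (-5,4,-1) = (f(1,0),f(0,1),f(1,1))
replace slot 1: 2·(4+(-1)) − (-5) = 11 → (11,4,-1)
replace slot 2: 2·(11+(-1)) − 4 = 16 → (11,16,-1)
replace slot 3: 2·(11+16) − (-1) = 55 → (11,16,55)

11,16,55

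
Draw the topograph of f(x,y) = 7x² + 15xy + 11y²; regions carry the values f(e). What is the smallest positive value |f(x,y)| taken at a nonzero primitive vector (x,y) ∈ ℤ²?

translate: b→1 (≡15 mod 14), so (7,15,11)→(7,1,3)
flip: (7,1,3)→(3,-1,7)
reduced (well bottom): (3,-1,7) with a≤c, −a<b≤a
well minimum = a = 3

3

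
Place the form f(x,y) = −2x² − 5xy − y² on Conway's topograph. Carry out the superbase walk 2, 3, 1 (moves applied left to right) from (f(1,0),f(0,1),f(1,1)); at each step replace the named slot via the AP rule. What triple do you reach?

start (-2,-1,-8) = (f(1,0),f(0,1),f(1,1))
replace slot 2: 2·((-2)+(-8)) − (-1) = -19 → (-2,-19,-8)
replace slot 3: 2·((-2)+(-19)) − (-8) = -34 → (-2,-19,-34)
replace slot 1: 2·((-19)+(-34)) − (-2) = -104 → (-104,-19,-34)

-104,-19,-34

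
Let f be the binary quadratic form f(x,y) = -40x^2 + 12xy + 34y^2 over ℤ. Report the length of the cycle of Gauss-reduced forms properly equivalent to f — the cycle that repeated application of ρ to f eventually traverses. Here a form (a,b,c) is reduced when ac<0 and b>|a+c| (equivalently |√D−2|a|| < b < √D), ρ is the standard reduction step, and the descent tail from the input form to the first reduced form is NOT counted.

D = 5584, ⌊√D⌋ = 74
river: ρ → (34,56,-18)
river: ρ → (-18,52,40)
river: ρ → (40,28,-30)
river: ρ → (-30,32,38)
river: ρ → (38,44,-24)
river: ρ → (-24,52,30)
river: ρ → (30,68,-8)
river: ρ → (-8,60,62)
river: ρ → (62,64,-6)
river: ρ → (-6,68,40)
river: ρ → (40,12,-34)
river: ρ → (-34,56,18)
river: ρ → (18,52,-40)
river: ρ → (-40,28,30)
river: ρ → (30,32,-38)
river: ρ → (-38,44,24)
river: ρ → (24,52,-30)
river: ρ → (-30,68,8)
river: ρ → (8,60,-62)
river: ρ → (-62,64,6)
river: ρ → (6,68,-40)
river: ρ → (-40,12,34)
ρ-cycle length = 22 (tail of 0 descent steps not counted)

22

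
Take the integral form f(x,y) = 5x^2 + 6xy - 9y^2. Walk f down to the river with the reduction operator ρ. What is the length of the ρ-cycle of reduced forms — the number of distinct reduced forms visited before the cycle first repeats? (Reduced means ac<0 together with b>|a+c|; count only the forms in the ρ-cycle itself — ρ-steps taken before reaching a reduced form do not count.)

D = 216, ⌊√D⌋ = 14
river: ρ → (-9,12,2)
river: ρ → (2,12,-9)
river: ρ → (-9,6,5)
river: ρ → (5,14,-1)
river: ρ → (-1,14,5)
river: ρ → (5,6,-9)
ρ-cycle length = 6 (tail of 0 descent steps not counted)

6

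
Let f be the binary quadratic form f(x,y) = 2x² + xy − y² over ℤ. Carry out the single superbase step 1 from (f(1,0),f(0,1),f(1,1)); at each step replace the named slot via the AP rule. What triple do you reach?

start (2,-1,2) = (f(1,0),f(0,1),f(1,1))
replace slot 1: 2·((-1)+2) − 2 = 0 → (0,-1,2)

0,-1,2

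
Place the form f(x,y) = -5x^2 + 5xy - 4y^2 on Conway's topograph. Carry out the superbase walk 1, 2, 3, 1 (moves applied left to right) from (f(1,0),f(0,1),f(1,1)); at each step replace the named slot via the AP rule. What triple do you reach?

start (-5,-4,-4) = (f(1,0),f(0,1),f(1,1))
replace slot 1: 2·((-4)+(-4)) − (-5) = -11 → (-11,-4,-4)
replace slot 2: 2·((-11)+(-4)) − (-4) = -26 → (-11,-26,-4)
replace slot 3: 2·((-11)+(-26)) − (-4) = -70 → (-11,-26,-70)
replace slot 1: 2·((-26)+(-70)) − (-11) = -181 → (-181,-26,-70)

-181,-26,-70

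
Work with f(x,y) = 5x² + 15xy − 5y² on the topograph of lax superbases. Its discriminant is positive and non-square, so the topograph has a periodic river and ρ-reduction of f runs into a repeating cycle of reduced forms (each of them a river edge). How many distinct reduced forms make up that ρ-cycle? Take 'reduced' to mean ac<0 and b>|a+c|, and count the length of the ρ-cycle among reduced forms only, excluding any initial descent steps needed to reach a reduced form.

D = 325, ⌊√D⌋ = 18
river: ρ → (-5,15,5)
river: ρ → (5,15,-5)
ρ-cycle length = 2 (tail of 0 descent steps not counted)

2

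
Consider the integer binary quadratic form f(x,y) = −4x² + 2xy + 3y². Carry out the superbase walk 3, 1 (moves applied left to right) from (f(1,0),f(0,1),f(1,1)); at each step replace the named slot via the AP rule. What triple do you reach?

start (-4,3,1) = (f(1,0),f(0,1),f(1,1))
replace slot 3: 2·((-4)+3) − 1 = -3 → (-4,3,-3)
replace slot 1: 2·(3+(-3)) − (-4) = 4 → (4,3,-3)

4,3,-3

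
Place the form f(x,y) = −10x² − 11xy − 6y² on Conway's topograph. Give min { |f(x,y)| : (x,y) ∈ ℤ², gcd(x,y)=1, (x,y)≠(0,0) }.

translate: b→-9 (≡11 mod 20), so (10,11,6)→(10,-9,5)
flip: (10,-9,5)→(5,9,10)
translate: b→-1 (≡9 mod 10), so (5,9,10)→(5,-1,6)
reduced (well bottom): (5,-1,6) with a≤c, −a<b≤a
well minimum |f| = |-5| = 5 (negative-definite)

5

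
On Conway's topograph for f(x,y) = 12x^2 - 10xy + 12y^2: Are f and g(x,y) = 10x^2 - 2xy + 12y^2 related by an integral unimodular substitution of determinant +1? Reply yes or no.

D₁ = -476, D₂ = -476
f: flip: (12,-10,12)→(12,10,12)
f: reduced (well bottom): (12,10,12) with a≤c, −a<b≤a
g: reduced (well bottom): (10,-2,12) with a≤c, −a<b≤a
reduced forms (12, 10, 12) vs (10, -2, 12) ⇒ inequivalent

no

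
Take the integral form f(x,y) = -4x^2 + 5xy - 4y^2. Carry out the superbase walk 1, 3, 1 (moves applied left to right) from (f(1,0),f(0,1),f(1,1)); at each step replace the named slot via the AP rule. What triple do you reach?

start (-4,-4,-3) = (f(1,0),f(0,1),f(1,1))
replace slot 1: 2·((-4)+(-3)) − (-4) = -10 → (-10,-4,-3)
replace slot 3: 2·((-10)+(-4)) − (-3) = -25 → (-10,-4,-25)
replace slot 1: 2·((-4)+(-25)) − (-10) = -48 → (-48,-4,-25)

-48,-4,-25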